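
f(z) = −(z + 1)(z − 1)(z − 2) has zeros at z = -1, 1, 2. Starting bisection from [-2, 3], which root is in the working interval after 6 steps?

m = 0.5, f(m) = -1.125 (−); new bracket [-2, 0.5]
m = -0.75, f(m) = -1.203125 (−); new bracket [-2, -0.75]
m = -1.375, f(m) = 3.005859 (+); new bracket [-1.375, -0.75]
m = -1.0625, f(m) = 0.3948 (+); new bracket [-1.0625, -0.75]
m = -0.90625, f(m) = -0.5194 (−); new bracket [-1.0625, -0.90625]
m = -0.984375, f(m) = -0.0925 (−); new bracket [-1.0625, -0.984375]

-1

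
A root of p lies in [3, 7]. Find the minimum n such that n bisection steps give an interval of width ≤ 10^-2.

9

Width after n steps is 4/2^n. Need 2^n ≥ 4/10^-2 = 400.
2^8 = 256 < 400 ≤ 2^9 = 512, so n = 9.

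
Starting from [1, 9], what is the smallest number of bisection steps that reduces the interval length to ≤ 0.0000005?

24

Width after n steps is 8/2^n. Need 2^n ≥ 8/0.0000005 = 16000000.
2^23 = 8388608 < 16000000 ≤ 2^24 = 16777216, so n = 24.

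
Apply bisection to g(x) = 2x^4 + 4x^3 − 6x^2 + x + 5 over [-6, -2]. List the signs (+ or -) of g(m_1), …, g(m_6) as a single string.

++----

midpoint -4: g = 161 > 0 → [-4, -2]
midpoint -3: g = 2 > 0 → [-3, -2]
midpoint -2.5: g = -19.375 < 0 → [-3, -2.5]
midpoint -2.75: g = -11.9297 < 0 → [-3, -2.75]
midpoint -2.875: g = -5.8823 < 0 → [-3, -2.875]
midpoint -2.9375: g = -2.1845 < 0 → [-3, -2.9375]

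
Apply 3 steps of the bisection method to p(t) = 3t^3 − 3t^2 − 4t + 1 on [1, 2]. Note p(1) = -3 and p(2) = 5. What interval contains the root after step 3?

[1.625, 1.75]

m = 1.5, p(m) = -1.625 (−); new bracket [1.5, 2]
m = 1.75, p(m) = 0.890625 (+); new bracket [1.5, 1.75]
m = 1.625, p(m) = -0.548828 (−); new bracket [1.625, 1.75]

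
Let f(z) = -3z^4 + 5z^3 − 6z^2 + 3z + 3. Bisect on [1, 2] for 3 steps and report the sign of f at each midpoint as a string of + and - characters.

--+

m = 1.5, f(m) = -4.3125 (−); new bracket [1, 1.5]
m = 1.25, f(m) = -0.183594 (−); new bracket [1, 1.25]
m = 1.125, f(m) = 1.094971 (+); new bracket [1.125, 1.25]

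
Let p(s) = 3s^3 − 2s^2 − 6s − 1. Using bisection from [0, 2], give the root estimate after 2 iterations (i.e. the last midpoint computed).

s = 1 gives p = -6, negative; keep [1, 2]
s = 1.5 gives p = -4.375, negative; keep [1.5, 2]

1.5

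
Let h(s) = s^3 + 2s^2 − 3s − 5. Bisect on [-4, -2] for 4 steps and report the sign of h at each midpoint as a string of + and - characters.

s = -3 gives h = -5, negative; keep [-3, -2]
s = -2.5 gives h = -0.625, negative; keep [-2.5, -2]
s = -2.25 gives h = 0.484375, positive; keep [-2.5, -2.25]
s = -2.375 gives h = 0.0098, positive; keep [-2.5, -2.375]

--++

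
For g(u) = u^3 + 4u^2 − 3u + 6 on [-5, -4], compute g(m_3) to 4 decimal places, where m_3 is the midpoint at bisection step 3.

-0.1699

g(-4.5) = 9.375 > 0, so the root lies in [-5, -4.5]
g(-4.75) = 3.328125 > 0, so the root lies in [-5, -4.75]
g(-4.875) = -0.169922 < 0, so the root lies in [-4.875, -4.75]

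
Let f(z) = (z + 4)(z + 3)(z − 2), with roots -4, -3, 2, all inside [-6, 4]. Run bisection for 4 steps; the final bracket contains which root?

f(-1) = -18 < 0, so the root lies in [-1, 4]
f(1.5) = -12.375 < 0, so the root lies in [1.5, 4]
f(2.75) = 29.109375 > 0, so the root lies in [1.5, 2.75]
f(2.125) = 3.9238 > 0, so the root lies in [1.5, 2.125]

2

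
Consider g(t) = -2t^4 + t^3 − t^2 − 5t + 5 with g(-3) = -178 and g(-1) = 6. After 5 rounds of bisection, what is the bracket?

[-1.4375, -1.375]

m = -2, g(m) = -29 (−); new bracket [-2, -1]
m = -1.5, g(m) = -3.25 (−); new bracket [-1.5, -1]
m = -1.25, g(m) = 2.851562 (+); new bracket [-1.5, -1.25]
m = -1.375, g(m) = 0.2358 (+); new bracket [-1.5, -1.375]
m = -1.4375, g(m) = -1.3894 (−); new bracket [-1.4375, -1.375]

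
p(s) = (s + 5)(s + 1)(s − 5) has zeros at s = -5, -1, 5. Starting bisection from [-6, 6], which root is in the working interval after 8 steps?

s = 0 gives p = -25, negative; keep [0, 6]
s = 3 gives p = -64, negative; keep [3, 6]
s = 4.5 gives p = -26.125, negative; keep [4.5, 6]
s = 5.25 gives p = 16.0156, positive; keep [4.5, 5.25]
s = 4.875 gives p = -7.252, negative; keep [4.875, 5.25]
s = 5.0625 gives p = 3.8127, positive; keep [4.875, 5.0625]
s = 4.96875 gives p = -1.8594, negative; keep [4.96875, 5.0625]
s = 5.015625 gives p = 0.9414, positive; keep [4.96875, 5.015625]

5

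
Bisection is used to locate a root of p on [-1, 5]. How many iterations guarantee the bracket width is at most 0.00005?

Width after n steps is 6/2^n. Need 2^n ≥ 6/0.00005 = 120000.
2^16 = 65536 < 120000 ≤ 2^17 = 131072, so n = 17.

17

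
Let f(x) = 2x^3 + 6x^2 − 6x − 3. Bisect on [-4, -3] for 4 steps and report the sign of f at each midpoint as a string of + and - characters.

+-++

midpoint -3.5: f = 5.75 > 0 → [-4, -3.5]
midpoint -3.75: f = -1.59375 < 0 → [-3.75, -3.5]
midpoint -3.625: f = 2.324219 > 0 → [-3.75, -3.625]
midpoint -3.6875: f = 0.4282 > 0 → [-3.75, -3.6875]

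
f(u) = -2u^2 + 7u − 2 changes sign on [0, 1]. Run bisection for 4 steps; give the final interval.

[0.3125, 0.375]

f(0.5) = 1 > 0, so the root lies in [0, 0.5]
f(0.25) = -0.375 < 0, so the root lies in [0.25, 0.5]
f(0.375) = 0.34375 > 0, so the root lies in [0.25, 0.375]
f(0.3125) = -0.0078 < 0, so the root lies in [0.3125, 0.375]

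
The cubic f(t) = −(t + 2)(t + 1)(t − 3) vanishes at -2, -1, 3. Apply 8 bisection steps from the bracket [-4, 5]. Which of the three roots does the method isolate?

t = 0.5 gives f = 9.375, positive; keep [0.5, 5]
t = 2.75 gives f = 4.453125, positive; keep [2.75, 5]
t = 3.875 gives f = -25.060547, negative; keep [2.75, 3.875]
t = 3.3125 gives f = -7.1594, negative; keep [2.75, 3.3125]
t = 3.03125 gives f = -0.6338, negative; keep [2.75, 3.03125]
t = 2.890625 gives f = 2.0811, positive; keep [2.890625, 3.03125]
t = 2.9609375 gives f = 0.7676, positive; keep [2.9609375, 3.03125]
t = 2.99609375 gives f = 0.078, positive; keep [2.99609375, 3.03125]

3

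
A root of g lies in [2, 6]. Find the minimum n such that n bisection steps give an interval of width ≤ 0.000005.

20

Width after n steps is 4/2^n. Need 2^n ≥ 4/0.000005 = 800000.
2^19 = 524288 < 800000 ≤ 2^20 = 1048576, so n = 20.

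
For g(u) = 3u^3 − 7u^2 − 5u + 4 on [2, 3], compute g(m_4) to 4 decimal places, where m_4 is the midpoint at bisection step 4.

1.3083

m = 2.5, g(m) = -5.375 (−); new bracket [2.5, 3]
m = 2.75, g(m) = -0.296875 (−); new bracket [2.75, 3]
m = 2.875, g(m) = 3.056641 (+); new bracket [2.75, 2.875]
m = 2.8125, g(m) = 1.3083 (+); new bracket [2.75, 2.8125]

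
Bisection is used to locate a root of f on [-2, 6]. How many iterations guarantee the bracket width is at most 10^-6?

23

Width after n steps is 8/2^n. Need 2^n ≥ 8/10^-6 = 8000000.
2^22 = 4194304 < 8000000 ≤ 2^23 = 8388608, so n = 23.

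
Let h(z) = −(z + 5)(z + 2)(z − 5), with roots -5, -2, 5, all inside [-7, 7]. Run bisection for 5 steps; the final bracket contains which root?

midpoint 0: h = 50 > 0 → [0, 7]
midpoint 3.5: h = 70.125 > 0 → [3.5, 7]
midpoint 5.25: h = -18.578125 < 0 → [3.5, 5.25]
midpoint 4.375: h = 37.3535 > 0 → [4.375, 5.25]
midpoint 4.8125: h = 12.5339 > 0 → [4.8125, 5.25]

5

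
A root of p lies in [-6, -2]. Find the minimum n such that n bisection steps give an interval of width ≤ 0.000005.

Width after n steps is 4/2^n. Need 2^n ≥ 4/0.000005 = 800000.
2^19 = 524288 < 800000 ≤ 2^20 = 1048576, so n = 20.

20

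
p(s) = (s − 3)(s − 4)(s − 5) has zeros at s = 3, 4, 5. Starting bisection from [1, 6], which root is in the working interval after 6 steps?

s = 3.5 gives p = 0.375, positive; keep [1, 3.5]
s = 2.25 gives p = -3.609375, negative; keep [2.25, 3.5]
s = 2.875 gives p = -0.298828, negative; keep [2.875, 3.5]
s = 3.1875 gives p = 0.2761, positive; keep [2.875, 3.1875]
s = 3.03125 gives p = 0.0596, positive; keep [2.875, 3.03125]
s = 2.953125 gives p = -0.1004, negative; keep [2.953125, 3.03125]

3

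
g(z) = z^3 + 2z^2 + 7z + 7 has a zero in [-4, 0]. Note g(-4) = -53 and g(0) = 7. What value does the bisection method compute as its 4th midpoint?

g(-2) = -7 < 0, so the root lies in [-2, 0]
g(-1) = 1 > 0, so the root lies in [-2, -1]
g(-1.5) = -2.375 < 0, so the root lies in [-1.5, -1]
g(-1.25) = -0.5781 < 0, so the root lies in [-1.25, -1]

-1.25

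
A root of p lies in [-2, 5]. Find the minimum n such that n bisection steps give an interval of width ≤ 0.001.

Width after n steps is 7/2^n. Need 2^n ≥ 7/0.001 = 7000.
2^12 = 4096 < 7000 ≤ 2^13 = 8192, so n = 13.

13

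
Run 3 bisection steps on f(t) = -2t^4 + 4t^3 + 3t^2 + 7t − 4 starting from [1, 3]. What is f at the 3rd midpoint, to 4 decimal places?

6.7422

m = 2, f(m) = 22 (+); new bracket [2, 3]
m = 2.5, f(m) = 16.625 (+); new bracket [2.5, 3]
m = 2.75, f(m) = 6.742188 (+); new bracket [2.75, 3]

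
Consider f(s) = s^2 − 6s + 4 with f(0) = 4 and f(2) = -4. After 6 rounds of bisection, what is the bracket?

[0.75, 0.78125]

m = 1, f(m) = -1 (−); new bracket [0, 1]
m = 0.5, f(m) = 1.25 (+); new bracket [0.5, 1]
m = 0.75, f(m) = 0.0625 (+); new bracket [0.75, 1]
m = 0.875, f(m) = -0.4844 (−); new bracket [0.75, 0.875]
m = 0.8125, f(m) = -0.2148 (−); new bracket [0.75, 0.8125]
m = 0.78125, f(m) = -0.0771 (−); new bracket [0.75, 0.78125]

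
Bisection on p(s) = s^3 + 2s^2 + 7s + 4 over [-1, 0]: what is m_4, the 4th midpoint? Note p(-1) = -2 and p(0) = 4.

m = -0.5, p(m) = 0.875 (+); new bracket [-1, -0.5]
m = -0.75, p(m) = -0.546875 (−); new bracket [-0.75, -0.5]
m = -0.625, p(m) = 0.162109 (+); new bracket [-0.75, -0.625]
m = -0.6875, p(m) = -0.1921 (−); new bracket [-0.6875, -0.625]

-0.6875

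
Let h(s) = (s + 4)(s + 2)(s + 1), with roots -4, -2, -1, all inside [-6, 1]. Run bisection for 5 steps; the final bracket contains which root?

m = -2.5, h(m) = 1.125 (+); new bracket [-6, -2.5]
m = -4.25, h(m) = -1.828125 (−); new bracket [-4.25, -2.5]
m = -3.375, h(m) = 2.041016 (+); new bracket [-4.25, -3.375]
m = -3.8125, h(m) = 0.9558 (+); new bracket [-4.25, -3.8125]
m = -4.03125, h(m) = -0.1924 (−); new bracket [-4.03125, -3.8125]

-4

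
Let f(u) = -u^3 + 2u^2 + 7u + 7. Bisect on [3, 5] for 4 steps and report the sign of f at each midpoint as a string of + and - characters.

u = 4 gives f = 3, positive; keep [4, 5]
u = 4.5 gives f = -12.125, negative; keep [4, 4.5]
u = 4.25 gives f = -3.890625, negative; keep [4, 4.25]
u = 4.125 gives f = -0.2832, negative; keep [4, 4.125]

+---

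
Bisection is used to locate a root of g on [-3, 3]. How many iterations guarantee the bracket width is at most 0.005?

11

Width after n steps is 6/2^n. Need 2^n ≥ 6/0.005 = 1200.
2^10 = 1024 < 1200 ≤ 2^11 = 2048, so n = 11.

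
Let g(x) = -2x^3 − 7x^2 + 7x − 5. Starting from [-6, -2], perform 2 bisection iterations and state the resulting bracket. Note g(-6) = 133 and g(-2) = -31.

[-5, -4]

midpoint -4: g = -17 < 0 → [-6, -4]
midpoint -5: g = 35 > 0 → [-5, -4]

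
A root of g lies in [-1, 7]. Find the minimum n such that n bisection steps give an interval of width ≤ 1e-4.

Width after n steps is 8/2^n. Need 2^n ≥ 8/1e-4 = 80000.
2^16 = 65536 < 80000 ≤ 2^17 = 131072, so n = 17.

17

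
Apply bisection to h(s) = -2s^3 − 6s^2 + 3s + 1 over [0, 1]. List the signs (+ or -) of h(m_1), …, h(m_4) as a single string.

+-+-

midpoint 0.5: h = 0.75 > 0 → [0.5, 1]
midpoint 0.75: h = -0.96875 < 0 → [0.5, 0.75]
midpoint 0.625: h = 0.042969 > 0 → [0.625, 0.75]
midpoint 0.6875: h = -0.4233 < 0 → [0.625, 0.6875]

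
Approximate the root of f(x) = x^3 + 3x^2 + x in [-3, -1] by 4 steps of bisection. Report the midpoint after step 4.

-2.625

x = -2 gives f = 2, positive; keep [-3, -2]
x = -2.5 gives f = 0.625, positive; keep [-3, -2.5]
x = -2.75 gives f = -0.859375, negative; keep [-2.75, -2.5]
x = -2.625 gives f = -0.041, negative; keep [-2.625, -2.5]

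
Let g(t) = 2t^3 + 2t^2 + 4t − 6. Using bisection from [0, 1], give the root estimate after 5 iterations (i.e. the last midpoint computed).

0.84375

m = 0.5, g(m) = -3.25 (−); new bracket [0.5, 1]
m = 0.75, g(m) = -1.03125 (−); new bracket [0.75, 1]
m = 0.875, g(m) = 0.371094 (+); new bracket [0.75, 0.875]
m = 0.8125, g(m) = -0.3569 (−); new bracket [0.8125, 0.875]
m = 0.84375, g(m) = 0.0002 (+); new bracket [0.8125, 0.84375]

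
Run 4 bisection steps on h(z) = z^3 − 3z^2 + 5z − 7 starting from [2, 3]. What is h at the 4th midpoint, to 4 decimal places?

0.0496

m = 2.5, h(m) = 2.375 (+); new bracket [2, 2.5]
m = 2.25, h(m) = 0.453125 (+); new bracket [2, 2.25]
m = 2.125, h(m) = -0.326172 (−); new bracket [2.125, 2.25]
m = 2.1875, h(m) = 0.0496 (+); new bracket [2.125, 2.1875]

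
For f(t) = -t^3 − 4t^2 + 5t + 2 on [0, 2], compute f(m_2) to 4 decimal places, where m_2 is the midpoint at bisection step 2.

-2.8750

midpoint 1: f = 2 > 0 → [1, 2]
midpoint 1.5: f = -2.875 < 0 → [1, 1.5]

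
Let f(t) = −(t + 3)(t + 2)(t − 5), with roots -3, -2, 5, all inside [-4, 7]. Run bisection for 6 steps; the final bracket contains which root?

5

midpoint 1.5: f = 55.125 > 0 → [1.5, 7]
midpoint 4.25: f = 33.984375 > 0 → [4.25, 7]
midpoint 5.625: f = -41.103516 < 0 → [4.25, 5.625]
midpoint 4.9375: f = 3.4417 > 0 → [4.9375, 5.625]
midpoint 5.28125: f = -16.9588 < 0 → [4.9375, 5.28125]
midpoint 5.109375: f = -6.3058 < 0 → [4.9375, 5.109375]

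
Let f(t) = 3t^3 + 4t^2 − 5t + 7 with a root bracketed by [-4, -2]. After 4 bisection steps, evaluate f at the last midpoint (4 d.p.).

1.2480

t = -3 gives f = -23, negative; keep [-3, -2]
t = -2.5 gives f = -2.375, negative; keep [-2.5, -2]
t = -2.25 gives f = 4.328125, positive; keep [-2.5, -2.25]
t = -2.375 gives f = 1.248, positive; keep [-2.5, -2.375]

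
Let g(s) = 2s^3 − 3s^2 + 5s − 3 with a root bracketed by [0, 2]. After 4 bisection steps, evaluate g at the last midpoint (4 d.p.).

midpoint 1: g = 1 > 0 → [0, 1]
midpoint 0.5: g = -1 < 0 → [0.5, 1]
midpoint 0.75: g = -0.09375 < 0 → [0.75, 1]
midpoint 0.875: g = 0.418 > 0 → [0.75, 0.875]

0.4180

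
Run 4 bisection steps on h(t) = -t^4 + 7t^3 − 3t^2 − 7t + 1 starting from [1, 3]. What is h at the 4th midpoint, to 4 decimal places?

0.3259

midpoint 2: h = 15 > 0 → [1, 2]
midpoint 1.5: h = 2.3125 > 0 → [1, 1.5]
midpoint 1.25: h = -1.207031 < 0 → [1.25, 1.5]
midpoint 1.375: h = 0.3259 > 0 → [1.25, 1.375]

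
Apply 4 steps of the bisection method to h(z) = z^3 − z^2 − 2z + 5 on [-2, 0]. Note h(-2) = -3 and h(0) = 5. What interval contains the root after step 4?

[-1.875, -1.75]

midpoint -1: h = 5 > 0 → [-2, -1]
midpoint -1.5: h = 2.375 > 0 → [-2, -1.5]
midpoint -1.75: h = 0.078125 > 0 → [-2, -1.75]
midpoint -1.875: h = -1.3574 < 0 → [-1.875, -1.75]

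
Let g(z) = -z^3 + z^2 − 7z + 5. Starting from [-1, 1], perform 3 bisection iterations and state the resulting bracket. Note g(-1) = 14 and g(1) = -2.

z = 0 gives g = 5, positive; keep [0, 1]
z = 0.5 gives g = 1.625, positive; keep [0.5, 1]
z = 0.75 gives g = -0.109375, negative; keep [0.5, 0.75]

[0.5, 0.75]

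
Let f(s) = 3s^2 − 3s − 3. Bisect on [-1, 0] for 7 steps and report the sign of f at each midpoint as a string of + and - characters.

m = -0.5, f(m) = -0.75 (−); new bracket [-1, -0.5]
m = -0.75, f(m) = 0.9375 (+); new bracket [-0.75, -0.5]
m = -0.625, f(m) = 0.046875 (+); new bracket [-0.625, -0.5]
m = -0.5625, f(m) = -0.3633 (−); new bracket [-0.625, -0.5625]
m = -0.59375, f(m) = -0.1611 (−); new bracket [-0.625, -0.59375]
m = -0.609375, f(m) = -0.0579 (−); new bracket [-0.625, -0.609375]
m = -0.6171875, f(m) = -0.0057 (−); new bracket [-0.625, -0.6171875]

-++----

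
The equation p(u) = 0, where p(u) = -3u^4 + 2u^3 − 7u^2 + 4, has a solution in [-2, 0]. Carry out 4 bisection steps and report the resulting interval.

[-0.75, -0.625]

p(-1) = -8 < 0, so the root lies in [-1, 0]
p(-0.5) = 1.8125 > 0, so the root lies in [-1, -0.5]
p(-0.75) = -1.730469 < 0, so the root lies in [-0.75, -0.5]
p(-0.625) = 0.3196 > 0, so the root lies in [-0.75, -0.625]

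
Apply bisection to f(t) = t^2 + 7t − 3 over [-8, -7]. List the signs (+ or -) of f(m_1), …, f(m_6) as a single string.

+--++-

m = -7.5, f(m) = 0.75 (+); new bracket [-7.5, -7]
m = -7.25, f(m) = -1.1875 (−); new bracket [-7.5, -7.25]
m = -7.375, f(m) = -0.234375 (−); new bracket [-7.5, -7.375]
m = -7.4375, f(m) = 0.2539 (+); new bracket [-7.4375, -7.375]
m = -7.40625, f(m) = 0.0088 (+); new bracket [-7.40625, -7.375]
m = -7.390625, f(m) = -0.113 (−); new bracket [-7.40625, -7.390625]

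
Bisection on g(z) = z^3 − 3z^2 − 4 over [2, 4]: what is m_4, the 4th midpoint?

z = 3 gives g = -4, negative; keep [3, 4]
z = 3.5 gives g = 2.125, positive; keep [3, 3.5]
z = 3.25 gives g = -1.359375, negative; keep [3.25, 3.5]
z = 3.375 gives g = 0.2715, positive; keep [3.25, 3.375]

3.375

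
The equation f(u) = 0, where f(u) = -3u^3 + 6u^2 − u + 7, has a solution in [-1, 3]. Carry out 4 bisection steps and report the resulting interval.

m = 1, f(m) = 9 (+); new bracket [1, 3]
m = 2, f(m) = 5 (+); new bracket [2, 3]
m = 2.5, f(m) = -4.875 (−); new bracket [2, 2.5]
m = 2.25, f(m) = 0.9531 (+); new bracket [2.25, 2.5]

[2.25, 2.5]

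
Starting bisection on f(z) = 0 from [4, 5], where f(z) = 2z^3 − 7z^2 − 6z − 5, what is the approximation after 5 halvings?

z = 4.5 gives f = 8.5, positive; keep [4, 4.5]
z = 4.25 gives f = -3.40625, negative; keep [4.25, 4.5]
z = 4.375 gives f = 2.246094, positive; keep [4.25, 4.375]
z = 4.3125 gives f = -0.6538, negative; keep [4.3125, 4.375]
z = 4.34375 gives f = 0.7775, positive; keep [4.3125, 4.34375]

4.34375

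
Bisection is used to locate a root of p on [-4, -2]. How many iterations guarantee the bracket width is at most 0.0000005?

Width after n steps is 2/2^n. Need 2^n ≥ 2/0.0000005 = 4000000.
2^21 = 2097152 < 4000000 ≤ 2^22 = 4194304, so n = 22.

22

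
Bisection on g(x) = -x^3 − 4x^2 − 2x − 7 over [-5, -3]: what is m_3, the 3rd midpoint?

-3.75

m = -4, g(m) = 1 (+); new bracket [-4, -3]
m = -3.5, g(m) = -6.125 (−); new bracket [-4, -3.5]
m = -3.75, g(m) = -3.015625 (−); new bracket [-4, -3.75]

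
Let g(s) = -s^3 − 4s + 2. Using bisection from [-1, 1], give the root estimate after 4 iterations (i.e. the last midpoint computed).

0.375

midpoint 0: g = 2 > 0 → [0, 1]
midpoint 0.5: g = -0.125 < 0 → [0, 0.5]
midpoint 0.25: g = 0.984375 > 0 → [0.25, 0.5]
midpoint 0.375: g = 0.4473 > 0 → [0.375, 0.5]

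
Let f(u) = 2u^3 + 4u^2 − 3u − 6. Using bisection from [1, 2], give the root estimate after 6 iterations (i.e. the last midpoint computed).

u = 1.5 gives f = 5.25, positive; keep [1, 1.5]
u = 1.25 gives f = 0.40625, positive; keep [1, 1.25]
u = 1.125 gives f = -1.464844, negative; keep [1.125, 1.25]
u = 1.1875 gives f = -0.5728, negative; keep [1.1875, 1.25]
u = 1.21875 gives f = -0.0943, negative; keep [1.21875, 1.25]
u = 1.234375 gives f = 0.1532, positive; keep [1.21875, 1.234375]

1.234375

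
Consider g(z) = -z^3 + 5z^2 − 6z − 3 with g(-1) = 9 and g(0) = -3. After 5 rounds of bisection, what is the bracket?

[-0.375, -0.34375]

g(-0.5) = 1.375 > 0, so the root lies in [-0.5, 0]
g(-0.25) = -1.171875 < 0, so the root lies in [-0.5, -0.25]
g(-0.375) = 0.005859 > 0, so the root lies in [-0.375, -0.25]
g(-0.3125) = -0.6062 < 0, so the root lies in [-0.375, -0.3125]
g(-0.34375) = -0.3061 < 0, so the root lies in [-0.375, -0.34375]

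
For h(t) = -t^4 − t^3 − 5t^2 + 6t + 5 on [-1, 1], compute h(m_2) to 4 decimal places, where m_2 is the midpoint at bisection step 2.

0.8125

midpoint 0: h = 5 > 0 → [-1, 0]
midpoint -0.5: h = 0.8125 > 0 → [-1, -0.5]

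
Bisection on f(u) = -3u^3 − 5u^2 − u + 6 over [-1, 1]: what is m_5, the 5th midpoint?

0.8125

u = 0 gives f = 6, positive; keep [0, 1]
u = 0.5 gives f = 3.875, positive; keep [0.5, 1]
u = 0.75 gives f = 1.171875, positive; keep [0.75, 1]
u = 0.875 gives f = -0.7129, negative; keep [0.75, 0.875]
u = 0.8125 gives f = 0.2776, positive; keep [0.8125, 0.875]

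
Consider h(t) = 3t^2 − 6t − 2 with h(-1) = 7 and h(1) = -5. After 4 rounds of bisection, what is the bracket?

midpoint 0: h = -2 < 0 → [-1, 0]
midpoint -0.5: h = 1.75 > 0 → [-0.5, 0]
midpoint -0.25: h = -0.3125 < 0 → [-0.5, -0.25]
midpoint -0.375: h = 0.6719 > 0 → [-0.375, -0.25]

[-0.375, -0.25]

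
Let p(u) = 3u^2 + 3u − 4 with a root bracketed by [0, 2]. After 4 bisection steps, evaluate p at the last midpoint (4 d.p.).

midpoint 1: p = 2 > 0 → [0, 1]
midpoint 0.5: p = -1.75 < 0 → [0.5, 1]
midpoint 0.75: p = -0.0625 < 0 → [0.75, 1]
midpoint 0.875: p = 0.9219 > 0 → [0.75, 0.875]

0.9219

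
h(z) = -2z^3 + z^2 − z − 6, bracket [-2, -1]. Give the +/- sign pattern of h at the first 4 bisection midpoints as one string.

m = -1.5, h(m) = 4.5 (+); new bracket [-1.5, -1]
m = -1.25, h(m) = 0.71875 (+); new bracket [-1.25, -1]
m = -1.125, h(m) = -0.761719 (−); new bracket [-1.25, -1.125]
m = -1.1875, h(m) = -0.0532 (−); new bracket [-1.25, -1.1875]

++--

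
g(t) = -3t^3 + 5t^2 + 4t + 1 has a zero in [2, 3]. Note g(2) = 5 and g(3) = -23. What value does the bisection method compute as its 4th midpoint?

g(2.5) = -4.625 < 0, so the root lies in [2, 2.5]
g(2.25) = 1.140625 > 0, so the root lies in [2.25, 2.5]
g(2.375) = -1.486328 < 0, so the root lies in [2.25, 2.375]
g(2.3125) = -0.1111 < 0, so the root lies in [2.25, 2.3125]

2.3125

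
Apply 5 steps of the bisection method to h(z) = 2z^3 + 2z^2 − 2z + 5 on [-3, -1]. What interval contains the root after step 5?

midpoint -2: h = 1 > 0 → [-3, -2]
midpoint -2.5: h = -8.75 < 0 → [-2.5, -2]
midpoint -2.25: h = -3.15625 < 0 → [-2.25, -2]
midpoint -2.125: h = -0.9102 < 0 → [-2.125, -2]
midpoint -2.0625: h = 0.0854 > 0 → [-2.125, -2.0625]

[-2.125, -2.0625]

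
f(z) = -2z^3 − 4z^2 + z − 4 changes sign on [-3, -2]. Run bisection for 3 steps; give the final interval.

[-2.625, -2.5]

m = -2.5, f(m) = -0.25 (−); new bracket [-3, -2.5]
m = -2.75, f(m) = 4.59375 (+); new bracket [-2.75, -2.5]
m = -2.625, f(m) = 1.988281 (+); new bracket [-2.625, -2.5]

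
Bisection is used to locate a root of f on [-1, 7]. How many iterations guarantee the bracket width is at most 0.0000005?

Width after n steps is 8/2^n. Need 2^n ≥ 8/0.0000005 = 16000000.
2^23 = 8388608 < 16000000 ≤ 2^24 = 16777216, so n = 24.

24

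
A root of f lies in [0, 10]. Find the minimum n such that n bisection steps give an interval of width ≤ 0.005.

Width after n steps is 10/2^n. Need 2^n ≥ 10/0.005 = 2000.
2^10 = 1024 < 2000 ≤ 2^11 = 2048, so n = 11.

11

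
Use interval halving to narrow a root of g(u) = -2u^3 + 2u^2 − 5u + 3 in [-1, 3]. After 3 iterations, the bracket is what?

[0.5, 1]

u = 1 gives g = -2, negative; keep [-1, 1]
u = 0 gives g = 3, positive; keep [0, 1]
u = 0.5 gives g = 0.75, positive; keep [0.5, 1]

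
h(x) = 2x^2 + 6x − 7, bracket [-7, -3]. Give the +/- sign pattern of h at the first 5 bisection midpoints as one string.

m = -5, h(m) = 13 (+); new bracket [-5, -3]
m = -4, h(m) = 1 (+); new bracket [-4, -3]
m = -3.5, h(m) = -3.5 (−); new bracket [-4, -3.5]
m = -3.75, h(m) = -1.375 (−); new bracket [-4, -3.75]
m = -3.875, h(m) = -0.2188 (−); new bracket [-4, -3.875]

++---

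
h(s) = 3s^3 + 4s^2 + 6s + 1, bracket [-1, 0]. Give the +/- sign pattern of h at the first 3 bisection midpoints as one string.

h(-0.5) = -1.375 < 0, so the root lies in [-0.5, 0]
h(-0.25) = -0.296875 < 0, so the root lies in [-0.25, 0]
h(-0.125) = 0.306641 > 0, so the root lies in [-0.25, -0.125]

--+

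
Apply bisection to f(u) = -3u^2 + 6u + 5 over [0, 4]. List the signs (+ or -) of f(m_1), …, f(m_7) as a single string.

+-+-+--

m = 2, f(m) = 5 (+); new bracket [2, 4]
m = 3, f(m) = -4 (−); new bracket [2, 3]
m = 2.5, f(m) = 1.25 (+); new bracket [2.5, 3]
m = 2.75, f(m) = -1.1875 (−); new bracket [2.5, 2.75]
m = 2.625, f(m) = 0.0781 (+); new bracket [2.625, 2.75]
m = 2.6875, f(m) = -0.543 (−); new bracket [2.625, 2.6875]
m = 2.65625, f(m) = -0.2295 (−); new bracket [2.625, 2.65625]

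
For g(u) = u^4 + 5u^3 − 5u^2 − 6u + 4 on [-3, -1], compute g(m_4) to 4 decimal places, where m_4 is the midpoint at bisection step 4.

g(-2) = -28 < 0, so the root lies in [-2, -1]
g(-1.5) = -10.0625 < 0, so the root lies in [-1.5, -1]
g(-1.25) = -3.636719 < 0, so the root lies in [-1.25, -1]
g(-1.125) = -1.0955 < 0, so the root lies in [-1.125, -1]

-1.0955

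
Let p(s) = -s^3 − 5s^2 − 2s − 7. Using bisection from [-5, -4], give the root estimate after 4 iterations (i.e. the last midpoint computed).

-4.9375

s = -4.5 gives p = -8.125, negative; keep [-5, -4.5]
s = -4.75 gives p = -3.140625, negative; keep [-5, -4.75]
s = -4.875 gives p = -0.220703, negative; keep [-5, -4.875]
s = -4.9375 gives p = 1.3513, positive; keep [-4.9375, -4.875]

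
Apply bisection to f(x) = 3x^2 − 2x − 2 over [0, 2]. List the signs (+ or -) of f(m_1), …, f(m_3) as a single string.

-++

m = 1, f(m) = -1 (−); new bracket [1, 2]
m = 1.5, f(m) = 1.75 (+); new bracket [1, 1.5]
m = 1.25, f(m) = 0.1875 (+); new bracket [1, 1.25]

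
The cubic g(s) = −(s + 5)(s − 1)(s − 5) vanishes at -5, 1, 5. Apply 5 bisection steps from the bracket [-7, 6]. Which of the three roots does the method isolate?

g(-0.5) = -37.125 < 0, so the root lies in [-7, -0.5]
g(-3.75) = -51.953125 < 0, so the root lies in [-7, -3.75]
g(-5.375) = 24.802734 > 0, so the root lies in [-5.375, -3.75]
g(-4.5625) = -23.2712 < 0, so the root lies in [-5.375, -4.5625]
g(-4.96875) = -1.8594 < 0, so the root lies in [-5.375, -4.96875]

-5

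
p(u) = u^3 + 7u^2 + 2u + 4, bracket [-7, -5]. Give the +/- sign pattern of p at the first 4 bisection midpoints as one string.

+++-

u = -6 gives p = 28, positive; keep [-7, -6]
u = -6.5 gives p = 12.125, positive; keep [-7, -6.5]
u = -6.75 gives p = 1.890625, positive; keep [-7, -6.75]
u = -6.875 gives p = -3.8418, negative; keep [-6.875, -6.75]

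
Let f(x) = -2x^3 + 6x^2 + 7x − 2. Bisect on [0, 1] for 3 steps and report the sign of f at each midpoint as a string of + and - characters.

++-

f(0.5) = 2.75 > 0, so the root lies in [0, 0.5]
f(0.25) = 0.09375 > 0, so the root lies in [0, 0.25]
f(0.125) = -1.035156 < 0, so the root lies in [0.125, 0.25]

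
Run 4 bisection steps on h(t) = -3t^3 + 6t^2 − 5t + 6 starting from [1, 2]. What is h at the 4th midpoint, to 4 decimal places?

midpoint 1.5: h = 1.875 > 0 → [1.5, 2]
midpoint 1.75: h = -0.453125 < 0 → [1.5, 1.75]
midpoint 1.625: h = 0.845703 > 0 → [1.625, 1.75]
midpoint 1.6875: h = 0.2322 > 0 → [1.6875, 1.75]

0.2322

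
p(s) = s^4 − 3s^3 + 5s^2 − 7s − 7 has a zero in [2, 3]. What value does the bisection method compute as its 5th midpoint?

p(2.5) = -1.0625 < 0, so the root lies in [2.5, 3]
p(2.75) = 6.363281 > 0, so the root lies in [2.5, 2.75]
p(2.625) = 2.295166 > 0, so the root lies in [2.5, 2.625]
p(2.5625) = 0.533 > 0, so the root lies in [2.5, 2.5625]
p(2.53125) = -0.2849 < 0, so the root lies in [2.53125, 2.5625]

2.53125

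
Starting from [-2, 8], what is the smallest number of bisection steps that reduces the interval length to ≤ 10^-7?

27

Width after n steps is 10/2^n. Need 2^n ≥ 10/10^-7 = 100000000.
2^26 = 67108864 < 100000000 ≤ 2^27 = 134217728, so n = 27.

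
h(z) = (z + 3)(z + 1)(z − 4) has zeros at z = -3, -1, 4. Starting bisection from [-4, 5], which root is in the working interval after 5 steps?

h(0.5) = -18.375 < 0, so the root lies in [0.5, 5]
h(2.75) = -26.953125 < 0, so the root lies in [2.75, 5]
h(3.875) = -4.189453 < 0, so the root lies in [3.875, 5]
h(4.4375) = 17.6931 > 0, so the root lies in [3.875, 4.4375]
h(4.15625) = 5.7655 > 0, so the root lies in [3.875, 4.15625]

4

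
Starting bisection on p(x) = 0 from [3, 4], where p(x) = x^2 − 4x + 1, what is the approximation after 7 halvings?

p(3.5) = -0.75 < 0, so the root lies in [3.5, 4]
p(3.75) = 0.0625 > 0, so the root lies in [3.5, 3.75]
p(3.625) = -0.359375 < 0, so the root lies in [3.625, 3.75]
p(3.6875) = -0.1523 < 0, so the root lies in [3.6875, 3.75]
p(3.71875) = -0.0459 < 0, so the root lies in [3.71875, 3.75]
p(3.734375) = 0.0081 > 0, so the root lies in [3.71875, 3.734375]
p(3.7265625) = -0.019 < 0, so the root lies in [3.7265625, 3.734375]

3.7265625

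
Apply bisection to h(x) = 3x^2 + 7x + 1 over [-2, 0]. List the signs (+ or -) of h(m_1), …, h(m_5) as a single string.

---+-

x = -1 gives h = -3, negative; keep [-1, 0]
x = -0.5 gives h = -1.75, negative; keep [-0.5, 0]
x = -0.25 gives h = -0.5625, negative; keep [-0.25, 0]
x = -0.125 gives h = 0.1719, positive; keep [-0.25, -0.125]
x = -0.1875 gives h = -0.207, negative; keep [-0.1875, -0.125]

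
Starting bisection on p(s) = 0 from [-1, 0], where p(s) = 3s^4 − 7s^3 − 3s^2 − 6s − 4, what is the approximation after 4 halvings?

p(-0.5) = -0.6875 < 0, so the root lies in [-1, -0.5]
p(-0.75) = 2.714844 > 0, so the root lies in [-0.75, -0.5]
p(-0.625) = 0.744873 > 0, so the root lies in [-0.625, -0.5]
p(-0.5625) = -0.028 < 0, so the root lies in [-0.625, -0.5625]

-0.5625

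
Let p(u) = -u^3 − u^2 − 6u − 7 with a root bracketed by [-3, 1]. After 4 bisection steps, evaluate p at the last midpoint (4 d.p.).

m = -1, p(m) = -1 (−); new bracket [-3, -1]
m = -2, p(m) = 9 (+); new bracket [-2, -1]
m = -1.5, p(m) = 3.125 (+); new bracket [-1.5, -1]
m = -1.25, p(m) = 0.8906 (+); new bracket [-1.25, -1]

0.8906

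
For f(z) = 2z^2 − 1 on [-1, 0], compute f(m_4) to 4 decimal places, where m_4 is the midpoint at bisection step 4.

midpoint -0.5: f = -0.5 < 0 → [-1, -0.5]
midpoint -0.75: f = 0.125 > 0 → [-0.75, -0.5]
midpoint -0.625: f = -0.21875 < 0 → [-0.75, -0.625]
midpoint -0.6875: f = -0.0547 < 0 → [-0.75, -0.6875]

-0.0547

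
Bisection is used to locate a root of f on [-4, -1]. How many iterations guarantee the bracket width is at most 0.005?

10

Width after n steps is 3/2^n. Need 2^n ≥ 3/0.005 = 600.
2^9 = 512 < 600 ≤ 2^10 = 1024, so n = 10.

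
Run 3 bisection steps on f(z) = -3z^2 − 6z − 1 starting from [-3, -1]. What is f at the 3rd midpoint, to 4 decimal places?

midpoint -2: f = -1 < 0 → [-2, -1]
midpoint -1.5: f = 1.25 > 0 → [-2, -1.5]
midpoint -1.75: f = 0.3125 > 0 → [-2, -1.75]

0.3125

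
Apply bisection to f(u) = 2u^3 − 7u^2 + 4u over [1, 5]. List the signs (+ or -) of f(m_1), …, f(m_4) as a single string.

+---

m = 3, f(m) = 3 (+); new bracket [1, 3]
m = 2, f(m) = -4 (−); new bracket [2, 3]
m = 2.5, f(m) = -2.5 (−); new bracket [2.5, 3]
m = 2.75, f(m) = -0.3438 (−); new bracket [2.75, 3]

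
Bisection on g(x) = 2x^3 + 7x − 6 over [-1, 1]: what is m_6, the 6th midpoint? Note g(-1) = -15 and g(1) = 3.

m = 0, g(m) = -6 (−); new bracket [0, 1]
m = 0.5, g(m) = -2.25 (−); new bracket [0.5, 1]
m = 0.75, g(m) = 0.09375 (+); new bracket [0.5, 0.75]
m = 0.625, g(m) = -1.1367 (−); new bracket [0.625, 0.75]
m = 0.6875, g(m) = -0.5376 (−); new bracket [0.6875, 0.75]
m = 0.71875, g(m) = -0.2261 (−); new bracket [0.71875, 0.75]

0.71875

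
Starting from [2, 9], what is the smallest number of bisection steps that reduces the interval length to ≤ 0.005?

11

Width after n steps is 7/2^n. Need 2^n ≥ 7/0.005 = 1400.
2^10 = 1024 < 1400 ≤ 2^11 = 2048, so n = 11.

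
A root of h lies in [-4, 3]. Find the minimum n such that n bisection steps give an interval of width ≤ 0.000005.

Width after n steps is 7/2^n. Need 2^n ≥ 7/0.000005 = 1400000.
2^20 = 1048576 < 1400000 ≤ 2^21 = 2097152, so n = 21.

21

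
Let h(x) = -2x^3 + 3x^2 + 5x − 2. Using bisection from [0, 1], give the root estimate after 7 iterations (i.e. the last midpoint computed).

0.3515625

m = 0.5, h(m) = 1 (+); new bracket [0, 0.5]
m = 0.25, h(m) = -0.59375 (−); new bracket [0.25, 0.5]
m = 0.375, h(m) = 0.191406 (+); new bracket [0.25, 0.375]
m = 0.3125, h(m) = -0.2056 (−); new bracket [0.3125, 0.375]
m = 0.34375, h(m) = -0.008 (−); new bracket [0.34375, 0.375]
m = 0.359375, h(m) = 0.0915 (+); new bracket [0.34375, 0.359375]
m = 0.3515625, h(m) = 0.0417 (+); new bracket [0.34375, 0.3515625]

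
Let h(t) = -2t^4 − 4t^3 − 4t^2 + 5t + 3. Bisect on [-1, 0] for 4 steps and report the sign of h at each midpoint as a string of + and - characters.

-+++

h(-0.5) = -0.125 < 0, so the root lies in [-0.5, 0]
h(-0.25) = 1.554688 > 0, so the root lies in [-0.5, -0.25]
h(-0.375) = 0.733887 > 0, so the root lies in [-0.5, -0.375]
h(-0.4375) = 0.3086 > 0, so the root lies in [-0.5, -0.4375]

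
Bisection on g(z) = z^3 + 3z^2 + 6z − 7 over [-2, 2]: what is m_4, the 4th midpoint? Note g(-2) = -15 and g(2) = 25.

0.75

z = 0 gives g = -7, negative; keep [0, 2]
z = 1 gives g = 3, positive; keep [0, 1]
z = 0.5 gives g = -3.125, negative; keep [0.5, 1]
z = 0.75 gives g = -0.3906, negative; keep [0.75, 1]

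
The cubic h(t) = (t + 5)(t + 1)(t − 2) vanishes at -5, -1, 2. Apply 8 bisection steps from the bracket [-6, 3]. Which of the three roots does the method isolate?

-5

m = -1.5, h(m) = 6.125 (+); new bracket [-6, -1.5]
m = -3.75, h(m) = 19.765625 (+); new bracket [-6, -3.75]
m = -4.875, h(m) = 3.330078 (+); new bracket [-6, -4.875]
m = -5.4375, h(m) = -14.4392 (−); new bracket [-5.4375, -4.875]
m = -5.15625, h(m) = -4.6474 (−); new bracket [-5.15625, -4.875]
m = -5.015625, h(m) = -0.4402 (−); new bracket [-5.015625, -4.875]
m = -4.9453125, h(m) = 1.4985 (+); new bracket [-5.015625, -4.9453125]
m = -4.98046875, h(m) = 0.5427 (+); new bracket [-5.015625, -4.98046875]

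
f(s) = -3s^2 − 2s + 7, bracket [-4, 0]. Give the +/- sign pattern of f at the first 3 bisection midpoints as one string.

-++

midpoint -2: f = -1 < 0 → [-2, 0]
midpoint -1: f = 6 > 0 → [-2, -1]
midpoint -1.5: f = 3.25 > 0 → [-2, -1.5]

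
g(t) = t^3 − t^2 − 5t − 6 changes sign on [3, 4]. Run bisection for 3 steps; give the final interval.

[3.125, 3.25]

m = 3.5, g(m) = 7.125 (+); new bracket [3, 3.5]
m = 3.25, g(m) = 1.515625 (+); new bracket [3, 3.25]
m = 3.125, g(m) = -0.873047 (−); new bracket [3.125, 3.25]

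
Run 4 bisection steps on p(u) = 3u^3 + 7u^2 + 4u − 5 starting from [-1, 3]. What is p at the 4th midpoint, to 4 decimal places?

p(1) = 9 > 0, so the root lies in [-1, 1]
p(0) = -5 < 0, so the root lies in [0, 1]
p(0.5) = -0.875 < 0, so the root lies in [0.5, 1]
p(0.75) = 3.2031 > 0, so the root lies in [0.5, 0.75]

3.2031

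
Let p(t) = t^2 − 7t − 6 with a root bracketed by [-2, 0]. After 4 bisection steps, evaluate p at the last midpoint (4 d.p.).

m = -1, p(m) = 2 (+); new bracket [-1, 0]
m = -0.5, p(m) = -2.25 (−); new bracket [-1, -0.5]
m = -0.75, p(m) = -0.1875 (−); new bracket [-1, -0.75]
m = -0.875, p(m) = 0.8906 (+); new bracket [-0.875, -0.75]

0.8906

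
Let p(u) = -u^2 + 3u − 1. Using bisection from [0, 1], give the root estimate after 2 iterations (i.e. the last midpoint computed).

0.25

m = 0.5, p(m) = 0.25 (+); new bracket [0, 0.5]
m = 0.25, p(m) = -0.3125 (−); new bracket [0.25, 0.5]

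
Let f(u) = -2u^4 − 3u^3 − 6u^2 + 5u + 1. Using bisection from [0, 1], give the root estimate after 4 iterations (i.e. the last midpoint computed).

u = 0.5 gives f = 1.5, positive; keep [0.5, 1]
u = 0.75 gives f = -0.523438, negative; keep [0.5, 0.75]
u = 0.625 gives f = 0.743652, positive; keep [0.625, 0.75]
u = 0.6875 gives f = 0.1799, positive; keep [0.6875, 0.75]

0.6875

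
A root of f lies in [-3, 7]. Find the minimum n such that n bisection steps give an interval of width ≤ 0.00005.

18

Width after n steps is 10/2^n. Need 2^n ≥ 10/0.00005 = 200000.
2^17 = 131072 < 200000 ≤ 2^18 = 262144, so n = 18.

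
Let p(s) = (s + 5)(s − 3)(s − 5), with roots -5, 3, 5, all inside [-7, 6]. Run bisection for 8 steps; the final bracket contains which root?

m = -0.5, p(m) = 86.625 (+); new bracket [-7, -0.5]
m = -3.75, p(m) = 73.828125 (+); new bracket [-7, -3.75]
m = -5.375, p(m) = -32.583984 (−); new bracket [-5.375, -3.75]
m = -4.5625, p(m) = 31.6384 (+); new bracket [-5.375, -4.5625]
m = -4.96875, p(m) = 2.4825 (+); new bracket [-5.375, -4.96875]
m = -5.171875, p(m) = -14.2868 (−); new bracket [-5.171875, -4.96875]
m = -5.0703125, p(m) = -5.7143 (−); new bracket [-5.0703125, -4.96875]
m = -5.01953125, p(m) = -1.5694 (−); new bracket [-5.01953125, -4.96875]

-5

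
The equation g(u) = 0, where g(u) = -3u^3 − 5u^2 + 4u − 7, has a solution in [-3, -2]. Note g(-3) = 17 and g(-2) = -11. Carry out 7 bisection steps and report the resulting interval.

midpoint -2.5: g = -1.375 < 0 → [-3, -2.5]
midpoint -2.75: g = 6.578125 > 0 → [-2.75, -2.5]
midpoint -2.625: g = 2.310547 > 0 → [-2.625, -2.5]
midpoint -2.5625: g = 0.3972 > 0 → [-2.5625, -2.5]
midpoint -2.53125: g = -0.5063 < 0 → [-2.5625, -2.53125]
midpoint -2.546875: g = -0.0589 < 0 → [-2.5625, -2.546875]
midpoint -2.5546875: g = 0.1681 > 0 → [-2.5546875, -2.546875]

[-2.5546875, -2.546875]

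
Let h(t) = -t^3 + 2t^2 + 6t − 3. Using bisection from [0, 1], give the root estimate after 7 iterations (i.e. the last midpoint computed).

0.4453125

t = 0.5 gives h = 0.375, positive; keep [0, 0.5]
t = 0.25 gives h = -1.390625, negative; keep [0.25, 0.5]
t = 0.375 gives h = -0.521484, negative; keep [0.375, 0.5]
t = 0.4375 gives h = -0.0759, negative; keep [0.4375, 0.5]
t = 0.46875 gives h = 0.149, positive; keep [0.4375, 0.46875]
t = 0.453125 gives h = 0.0364, positive; keep [0.4375, 0.453125]
t = 0.4453125 gives h = -0.0198, negative; keep [0.4453125, 0.453125]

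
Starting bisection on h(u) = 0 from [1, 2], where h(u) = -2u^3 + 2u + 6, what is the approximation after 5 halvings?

m = 1.5, h(m) = 2.25 (+); new bracket [1.5, 2]
m = 1.75, h(m) = -1.21875 (−); new bracket [1.5, 1.75]
m = 1.625, h(m) = 0.667969 (+); new bracket [1.625, 1.75]
m = 1.6875, h(m) = -0.2358 (−); new bracket [1.625, 1.6875]
m = 1.65625, h(m) = 0.2258 (+); new bracket [1.65625, 1.6875]

1.65625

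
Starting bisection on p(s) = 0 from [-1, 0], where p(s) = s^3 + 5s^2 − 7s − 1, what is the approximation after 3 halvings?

m = -0.5, p(m) = 3.625 (+); new bracket [-0.5, 0]
m = -0.25, p(m) = 1.046875 (+); new bracket [-0.25, 0]
m = -0.125, p(m) = -0.048828 (−); new bracket [-0.25, -0.125]

-0.125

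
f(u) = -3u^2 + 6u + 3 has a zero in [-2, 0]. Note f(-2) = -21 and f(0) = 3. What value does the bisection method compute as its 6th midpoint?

-0.40625

midpoint -1: f = -6 < 0 → [-1, 0]
midpoint -0.5: f = -0.75 < 0 → [-0.5, 0]
midpoint -0.25: f = 1.3125 > 0 → [-0.5, -0.25]
midpoint -0.375: f = 0.3281 > 0 → [-0.5, -0.375]
midpoint -0.4375: f = -0.1992 < 0 → [-0.4375, -0.375]
midpoint -0.40625: f = 0.0674 > 0 → [-0.4375, -0.40625]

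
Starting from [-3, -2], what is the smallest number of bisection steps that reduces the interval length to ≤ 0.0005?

11

Width after n steps is 1/2^n. Need 2^n ≥ 1/0.0005 = 2000.
2^10 = 1024 < 2000 ≤ 2^11 = 2048, so n = 11.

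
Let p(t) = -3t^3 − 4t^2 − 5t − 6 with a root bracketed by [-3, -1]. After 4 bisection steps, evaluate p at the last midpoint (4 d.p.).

1.1113

t = -2 gives p = 12, positive; keep [-2, -1]
t = -1.5 gives p = 2.625, positive; keep [-1.5, -1]
t = -1.25 gives p = -0.140625, negative; keep [-1.5, -1.25]
t = -1.375 gives p = 1.1113, positive; keep [-1.375, -1.25]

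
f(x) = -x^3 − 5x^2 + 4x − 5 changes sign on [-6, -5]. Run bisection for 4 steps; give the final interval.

[-5.875, -5.8125]

m = -5.5, f(m) = -11.875 (−); new bracket [-6, -5.5]
m = -5.75, f(m) = -3.203125 (−); new bracket [-6, -5.75]
m = -5.875, f(m) = 1.701172 (+); new bracket [-5.875, -5.75]
m = -5.8125, f(m) = -0.7996 (−); new bracket [-5.875, -5.8125]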